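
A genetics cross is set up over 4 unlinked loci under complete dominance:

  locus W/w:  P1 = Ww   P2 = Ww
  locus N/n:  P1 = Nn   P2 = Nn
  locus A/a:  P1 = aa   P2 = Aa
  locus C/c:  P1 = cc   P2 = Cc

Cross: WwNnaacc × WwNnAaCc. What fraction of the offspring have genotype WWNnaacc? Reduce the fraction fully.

P(WWNnaacc) = 1/32

WwNnaacc gametes: WNac×4, Wnac×4, wNac×4, wnac×4
WwNnAaCc gametes: WNAC×1, WNAc×1, WNaC×1, WNac×1, WnAC×1, WnAc×1, WnaC×1, Wnac×1, wNAC×1, wNAc×1, wNaC×1, wNac×1, wnAC×1, wnAc×1, wnaC×1, wnac×1
WwNnaacc×WwNnAaCc grid (16·16=256): WWNNAaCc=4 WWNNAacc=4 WWNNaaCc=4 WWNNaacc=4 WWNnAaCc=8 WWNnAacc=8 WWNnaaCc=8 WWNnaacc=8 WWnnAaCc=4 WWnnAacc=4 WWnnaaCc=4 WWnnaacc=4 WwNNAaCc=8 WwNNAacc=8 WwNNaaCc=8 WwNNaacc=8 WwNnAaCc=16 WwNnAacc=16 WwNnaaCc=16 WwNnaacc=16 WwnnAaCc=8 WwnnAacc=8 WwnnaaCc=8 Wwnnaacc=8 wwNNAaCc=4 wwNNAacc=4 wwNNaaCc=4 wwNNaacc=4 wwNnAaCc=8 wwNnAacc=8 wwNnaaCc=8 wwNnaacc=8 wwnnAaCc=4 wwnnAacc=4 wwnnaaCc=4 wwnnaacc=4
WWNnaacc hits 8/256; gcd=8; 8÷8/256÷8 = 1/32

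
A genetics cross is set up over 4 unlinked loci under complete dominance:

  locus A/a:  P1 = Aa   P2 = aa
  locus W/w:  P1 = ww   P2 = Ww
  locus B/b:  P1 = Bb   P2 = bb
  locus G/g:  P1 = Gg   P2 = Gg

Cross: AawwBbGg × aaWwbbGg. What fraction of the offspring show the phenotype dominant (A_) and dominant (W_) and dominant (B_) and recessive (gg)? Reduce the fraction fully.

AawwBbGg gametes: AwBG×2, AwBg×2, AwbG×2, Awbg×2, awBG×2, awBg×2, awbG×2, awbg×2
aaWwbbGg gametes: aWbG×4, aWbg×4, awbG×4, awbg×4
AawwBbGg×aaWwbbGg grid (16·16=256): AaWwBbGG=8 AaWwBbGg=16 AaWwBbgg=8 AaWwbbGG=8 AaWwbbGg=16 AaWwbbgg=8 AawwBbGG=8 AawwBbGg=16 AawwBbgg=8 AawwbbGG=8 AawwbbGg=16 Aawwbbgg=8 aaWwBbGG=8 aaWwBbGg=16 aaWwBbgg=8 aaWwbbGG=8 aaWwbbGg=16 aaWwbbgg=8 aawwBbGG=8 aawwBbGg=16 aawwBbgg=8 aawwbbGG=8 aawwbbGg=16 aawwbbgg=8
A_ W_ B_ gg hits 8/256; gcd=8; 8÷8/256÷8 = 1/32

P(A_ W_ B_ gg) = 1/32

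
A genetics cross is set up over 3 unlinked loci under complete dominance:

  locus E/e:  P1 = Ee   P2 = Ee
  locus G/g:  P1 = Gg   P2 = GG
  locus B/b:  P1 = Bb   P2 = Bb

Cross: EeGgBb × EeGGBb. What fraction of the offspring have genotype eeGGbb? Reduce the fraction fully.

EeGgBb gametes: EGB×1, EGb×1, EgB×1, Egb×1, eGB×1, eGb×1, egB×1, egb×1
EeGGBb gametes: EGB×2, EGb×2, eGB×2, eGb×2
EeGgBb×EeGGBb grid (8·8=64): EEGGBB=2 EEGGBb=4 EEGGbb=2 EEGgBB=2 EEGgBb=4 EEGgbb=2 EeGGBB=4 EeGGBb=8 EeGGbb=4 EeGgBB=4 EeGgBb=8 EeGgbb=4 eeGGBB=2 eeGGBb=4 eeGGbb=2 eeGgBB=2 eeGgBb=4 eeGgbb=2
eeGGbb hits 2/64; gcd=2; 2÷2/64÷2 = 1/32

P(eeGGbb) = 1/32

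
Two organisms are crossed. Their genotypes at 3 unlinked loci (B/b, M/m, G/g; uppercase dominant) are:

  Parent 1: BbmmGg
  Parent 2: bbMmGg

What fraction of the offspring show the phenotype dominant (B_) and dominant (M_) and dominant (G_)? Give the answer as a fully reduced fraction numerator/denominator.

BbmmGg gametes: BmG×2, Bmg×2, bmG×2, bmg×2
bbMmGg gametes: bMG×2, bMg×2, bmG×2, bmg×2
BbmmGg×bbMmGg grid (8·8=64): BbMmGG=4 BbMmGg=8 BbMmgg=4 BbmmGG=4 BbmmGg=8 Bbmmgg=4 bbMmGG=4 bbMmGg=8 bbMmgg=4 bbmmGG=4 bbmmGg=8 bbmmgg=4
B_ M_ G_ hits 12/64; gcd=4; 12÷4/64÷4 = 3/16

P(B_ M_ G_) = 3/16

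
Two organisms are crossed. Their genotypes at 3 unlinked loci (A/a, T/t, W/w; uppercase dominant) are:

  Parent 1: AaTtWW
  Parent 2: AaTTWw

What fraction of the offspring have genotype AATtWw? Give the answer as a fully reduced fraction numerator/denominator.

AaTtWW gametes: ATW×2, AtW×2, aTW×2, atW×2
AaTTWw gametes: ATW×2, ATw×2, aTW×2, aTw×2
AaTtWW×AaTTWw grid (8·8=64): AATTWW=4 AATTWw=4 AATtWW=4 AATtWw=4 AaTTWW=8 AaTTWw=8 AaTtWW=8 AaTtWw=8 aaTTWW=4 aaTTWw=4 aaTtWW=4 aaTtWw=4
AATtWw hits 4/64; gcd=4; 4÷4/64÷4 = 1/16

P(AATtWw) = 1/16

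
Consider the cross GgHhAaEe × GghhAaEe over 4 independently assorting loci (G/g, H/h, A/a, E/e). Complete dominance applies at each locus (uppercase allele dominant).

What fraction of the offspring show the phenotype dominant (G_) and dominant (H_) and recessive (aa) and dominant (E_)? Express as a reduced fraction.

GgHhAaEe gametes: GHAE×1, GHAe×1, GHaE×1, GHae×1, GhAE×1, GhAe×1, GhaE×1, Ghae×1, gHAE×1, gHAe×1, gHaE×1, gHae×1, ghAE×1, ghAe×1, ghaE×1, ghae×1
GghhAaEe gametes: GhAE×2, GhAe×2, GhaE×2, Ghae×2, ghAE×2, ghAe×2, ghaE×2, ghae×2
GgHhAaEe×GghhAaEe grid (16·16=256): GGHhAAEE=2 GGHhAAEe=4 GGHhAAee=2 GGHhAaEE=4 GGHhAaEe=8 GGHhAaee=4 GGHhaaEE=2 GGHhaaEe=4 GGHhaaee=2 GGhhAAEE=2 GGhhAAEe=4 GGhhAAee=2 GGhhAaEE=4 GGhhAaEe=8 GGhhAaee=4 GGhhaaEE=2 GGhhaaEe=4 GGhhaaee=2 GgHhAAEE=4 GgHhAAEe=8 GgHhAAee=4 GgHhAaEE=8 GgHhAaEe=16 GgHhAaee=8 GgHhaaEE=4 GgHhaaEe=8 GgHhaaee=4 GghhAAEE=4 GghhAAEe=8 GghhAAee=4 GghhAaEE=8 GghhAaEe=16 GghhAaee=8 GghhaaEE=4 GghhaaEe=8 Gghhaaee=4 ggHhAAEE=2 ggHhAAEe=4 ggHhAAee=2 ggHhAaEE=4 ggHhAaEe=8 ggHhAaee=4 ggHhaaEE=2 ggHhaaEe=4 ggHhaaee=2 gghhAAEE=2 gghhAAEe=4 gghhAAee=2 gghhAaEE=4 gghhAaEe=8 gghhAaee=4 gghhaaEE=2 gghhaaEe=4 gghhaaee=2
G_ H_ aa E_ hits 18/256; gcd=2; 18÷2/256÷2 = 9/128

P(G_ H_ aa E_) = 9/128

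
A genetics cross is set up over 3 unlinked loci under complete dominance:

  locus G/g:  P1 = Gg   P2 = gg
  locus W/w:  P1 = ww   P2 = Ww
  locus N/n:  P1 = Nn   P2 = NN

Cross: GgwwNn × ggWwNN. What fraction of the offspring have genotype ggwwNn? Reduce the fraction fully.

P(ggwwNn) = 1/8

GgwwNn gametes: GwN×2, Gwn×2, gwN×2, gwn×2
ggWwNN gametes: gWN×4, gwN×4
GgwwNn×ggWwNN grid (8·8=64): GgWwNN=8 GgWwNn=8 GgwwNN=8 GgwwNn=8 ggWwNN=8 ggWwNn=8 ggwwNN=8 ggwwNn=8
ggwwNn hits 8/64; gcd=8; 8÷8/64÷8 = 1/8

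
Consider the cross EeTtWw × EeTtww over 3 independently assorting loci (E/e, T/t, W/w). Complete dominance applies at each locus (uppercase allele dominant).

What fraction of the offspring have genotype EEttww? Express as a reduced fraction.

P(EEttww) = 1/32

EeTtWw gametes: ETW×1, ETw×1, EtW×1, Etw×1, eTW×1, eTw×1, etW×1, etw×1
EeTtww gametes: ETw×2, Etw×2, eTw×2, etw×2
EeTtWw×EeTtww grid (8·8=64): EETTWw=2 EETTww=2 EETtWw=4 EETtww=4 EEttWw=2 EEttww=2 EeTTWw=4 EeTTww=4 EeTtWw=8 EeTtww=8 EettWw=4 Eettww=4 eeTTWw=2 eeTTww=2 eeTtWw=4 eeTtww=4 eettWw=2 eettww=2
EEttww hits 2/64; gcd=2; 2÷2/64÷2 = 1/32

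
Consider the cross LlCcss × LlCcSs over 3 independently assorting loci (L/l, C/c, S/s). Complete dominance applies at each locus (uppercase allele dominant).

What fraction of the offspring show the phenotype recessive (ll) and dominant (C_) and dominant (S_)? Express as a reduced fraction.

P(ll C_ S_) = 3/32

LlCcss gametes: LCs×2, Lcs×2, lCs×2, lcs×2
LlCcSs gametes: LCS×1, LCs×1, LcS×1, Lcs×1, lCS×1, lCs×1, lcS×1, lcs×1
LlCcss×LlCcSs grid (8·8=64): LLCCSs=2 LLCCss=2 LLCcSs=4 LLCcss=4 LLccSs=2 LLccss=2 LlCCSs=4 LlCCss=4 LlCcSs=8 LlCcss=8 LlccSs=4 Llccss=4 llCCSs=2 llCCss=2 llCcSs=4 llCcss=4 llccSs=2 llccss=2
ll C_ S_ hits 6/64; gcd=2; 6÷2/64÷2 = 3/32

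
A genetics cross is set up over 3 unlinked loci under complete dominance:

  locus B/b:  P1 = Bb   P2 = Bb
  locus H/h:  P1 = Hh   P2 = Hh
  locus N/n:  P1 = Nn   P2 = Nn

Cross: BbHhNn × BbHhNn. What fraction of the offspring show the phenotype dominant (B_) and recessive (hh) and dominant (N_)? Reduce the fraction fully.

BbHhNn gametes: BHN×1, BHn×1, BhN×1, Bhn×1, bHN×1, bHn×1, bhN×1, bhn×1
BbHhNn gametes: BHN×1, BHn×1, BhN×1, Bhn×1, bHN×1, bHn×1, bhN×1, bhn×1
BbHhNn×BbHhNn grid (8·8=64): BBHHNN=1 BBHHNn=2 BBHHnn=1 BBHhNN=2 BBHhNn=4 BBHhnn=2 BBhhNN=1 BBhhNn=2 BBhhnn=1 BbHHNN=2 BbHHNn=4 BbHHnn=2 BbHhNN=4 BbHhNn=8 BbHhnn=4 BbhhNN=2 BbhhNn=4 Bbhhnn=2 bbHHNN=1 bbHHNn=2 bbHHnn=1 bbHhNN=2 bbHhNn=4 bbHhnn=2 bbhhNN=1 bbhhNn=2 bbhhnn=1
B_ hh N_ hits 9/64; gcd=1; 9÷1/64÷1 = 9/64

P(B_ hh N_) = 9/64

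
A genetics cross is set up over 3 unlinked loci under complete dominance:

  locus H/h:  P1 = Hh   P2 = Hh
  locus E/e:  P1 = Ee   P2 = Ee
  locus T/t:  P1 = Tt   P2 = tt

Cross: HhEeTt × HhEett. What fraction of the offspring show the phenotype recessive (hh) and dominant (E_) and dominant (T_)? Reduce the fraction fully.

P(hh E_ T_) = 3/32

HhEeTt gametes: HET×1, HEt×1, HeT×1, Het×1, hET×1, hEt×1, heT×1, het×1
HhEett gametes: HEt×2, Het×2, hEt×2, het×2
HhEeTt×HhEett grid (8·8=64): HHEETt=2 HHEEtt=2 HHEeTt=4 HHEett=4 HHeeTt=2 HHeett=2 HhEETt=4 HhEEtt=4 HhEeTt=8 HhEett=8 HheeTt=4 Hheett=4 hhEETt=2 hhEEtt=2 hhEeTt=4 hhEett=4 hheeTt=2 hheett=2
hh E_ T_ hits 6/64; gcd=2; 6÷2/64÷2 = 3/32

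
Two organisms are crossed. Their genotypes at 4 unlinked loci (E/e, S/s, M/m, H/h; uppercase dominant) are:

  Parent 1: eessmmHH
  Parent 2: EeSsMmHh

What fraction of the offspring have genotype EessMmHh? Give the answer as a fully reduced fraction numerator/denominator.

eessmmHH gametes: esmH×16
EeSsMmHh gametes: ESMH×1, ESMh×1, ESmH×1, ESmh×1, EsMH×1, EsMh×1, EsmH×1, Esmh×1, eSMH×1, eSMh×1, eSmH×1, eSmh×1, esMH×1, esMh×1, esmH×1, esmh×1
eessmmHH×EeSsMmHh grid (16·16=256): EeSsMmHH=16 EeSsMmHh=16 EeSsmmHH=16 EeSsmmHh=16 EessMmHH=16 EessMmHh=16 EessmmHH=16 EessmmHh=16 eeSsMmHH=16 eeSsMmHh=16 eeSsmmHH=16 eeSsmmHh=16 eessMmHH=16 eessMmHh=16 eessmmHH=16 eessmmHh=16
EessMmHh hits 16/256; gcd=16; 16÷16/256÷16 = 1/16

P(EessMmHh) = 1/16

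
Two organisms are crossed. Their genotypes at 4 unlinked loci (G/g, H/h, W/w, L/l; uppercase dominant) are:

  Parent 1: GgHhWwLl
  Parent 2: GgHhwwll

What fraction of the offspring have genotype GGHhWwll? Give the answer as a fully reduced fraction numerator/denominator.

P(GGHhWwll) = 1/32

GgHhWwLl gametes: GHWL×1, GHWl×1, GHwL×1, GHwl×1, GhWL×1, GhWl×1, GhwL×1, Ghwl×1, gHWL×1, gHWl×1, gHwL×1, gHwl×1, ghWL×1, ghWl×1, ghwL×1, ghwl×1
GgHhwwll gametes: GHwl×4, Ghwl×4, gHwl×4, ghwl×4
GgHhWwLl×GgHhwwll grid (16·16=256): GGHHWwLl=4 GGHHWwll=4 GGHHwwLl=4 GGHHwwll=4 GGHhWwLl=8 GGHhWwll=8 GGHhwwLl=8 GGHhwwll=8 GGhhWwLl=4 GGhhWwll=4 GGhhwwLl=4 GGhhwwll=4 GgHHWwLl=8 GgHHWwll=8 GgHHwwLl=8 GgHHwwll=8 GgHhWwLl=16 GgHhWwll=16 GgHhwwLl=16 GgHhwwll=16 GghhWwLl=8 GghhWwll=8 GghhwwLl=8 Gghhwwll=8 ggHHWwLl=4 ggHHWwll=4 ggHHwwLl=4 ggHHwwll=4 ggHhWwLl=8 ggHhWwll=8 ggHhwwLl=8 ggHhwwll=8 gghhWwLl=4 gghhWwll=4 gghhwwLl=4 gghhwwll=4
GGHhWwll hits 8/256; gcd=8; 8÷8/256÷8 = 1/32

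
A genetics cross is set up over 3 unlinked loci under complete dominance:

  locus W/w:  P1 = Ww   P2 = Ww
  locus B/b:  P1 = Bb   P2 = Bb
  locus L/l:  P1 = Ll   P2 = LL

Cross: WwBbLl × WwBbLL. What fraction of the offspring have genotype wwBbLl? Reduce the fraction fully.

WwBbLl gametes: WBL×1, WBl×1, WbL×1, Wbl×1, wBL×1, wBl×1, wbL×1, wbl×1
WwBbLL gametes: WBL×2, WbL×2, wBL×2, wbL×2
WwBbLl×WwBbLL grid (8·8=64): WWBBLL=2 WWBBLl=2 WWBbLL=4 WWBbLl=4 WWbbLL=2 WWbbLl=2 WwBBLL=4 WwBBLl=4 WwBbLL=8 WwBbLl=8 WwbbLL=4 WwbbLl=4 wwBBLL=2 wwBBLl=2 wwBbLL=4 wwBbLl=4 wwbbLL=2 wwbbLl=2
wwBbLl hits 4/64; gcd=4; 4÷4/64÷4 = 1/16

P(wwBbLl) = 1/16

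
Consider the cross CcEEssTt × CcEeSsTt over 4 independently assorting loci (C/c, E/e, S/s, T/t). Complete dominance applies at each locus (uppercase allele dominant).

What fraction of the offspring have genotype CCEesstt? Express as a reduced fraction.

P(CCEesstt) = 1/64

CcEEssTt gametes: CEsT×4, CEst×4, cEsT×4, cEst×4
CcEeSsTt gametes: CEST×1, CESt×1, CEsT×1, CEst×1, CeST×1, CeSt×1, CesT×1, Cest×1, cEST×1, cESt×1, cEsT×1, cEst×1, ceST×1, ceSt×1, cesT×1, cest×1
CcEEssTt×CcEeSsTt grid (16·16=256): CCEESsTT=4 CCEESsTt=8 CCEESstt=4 CCEEssTT=4 CCEEssTt=8 CCEEsstt=4 CCEeSsTT=4 CCEeSsTt=8 CCEeSstt=4 CCEessTT=4 CCEessTt=8 CCEesstt=4 CcEESsTT=8 CcEESsTt=16 CcEESstt=8 CcEEssTT=8 CcEEssTt=16 CcEEsstt=8 CcEeSsTT=8 CcEeSsTt=16 CcEeSstt=8 CcEessTT=8 CcEessTt=16 CcEesstt=8 ccEESsTT=4 ccEESsTt=8 ccEESstt=4 ccEEssTT=4 ccEEssTt=8 ccEEsstt=4 ccEeSsTT=4 ccEeSsTt=8 ccEeSstt=4 ccEessTT=4 ccEessTt=8 ccEesstt=4
CCEesstt hits 4/256; gcd=4; 4÷4/256÷4 = 1/64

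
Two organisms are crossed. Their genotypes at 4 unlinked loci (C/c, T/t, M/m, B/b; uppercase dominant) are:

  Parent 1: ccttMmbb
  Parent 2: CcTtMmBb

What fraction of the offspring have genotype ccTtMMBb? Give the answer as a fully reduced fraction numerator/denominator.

P(ccTtMMBb) = 1/32

ccttMmbb gametes: ctMb×8, ctmb×8
CcTtMmBb gametes: CTMB×1, CTMb×1, CTmB×1, CTmb×1, CtMB×1, CtMb×1, CtmB×1, Ctmb×1, cTMB×1, cTMb×1, cTmB×1, cTmb×1, ctMB×1, ctMb×1, ctmB×1, ctmb×1
ccttMmbb×CcTtMmBb grid (16·16=256): CcTtMMBb=8 CcTtMMbb=8 CcTtMmBb=16 CcTtMmbb=16 CcTtmmBb=8 CcTtmmbb=8 CcttMMBb=8 CcttMMbb=8 CcttMmBb=16 CcttMmbb=16 CcttmmBb=8 Ccttmmbb=8 ccTtMMBb=8 ccTtMMbb=8 ccTtMmBb=16 ccTtMmbb=16 ccTtmmBb=8 ccTtmmbb=8 ccttMMBb=8 ccttMMbb=8 ccttMmBb=16 ccttMmbb=16 ccttmmBb=8 ccttmmbb=8
ccTtMMBb hits 8/256; gcd=8; 8÷8/256÷8 = 1/32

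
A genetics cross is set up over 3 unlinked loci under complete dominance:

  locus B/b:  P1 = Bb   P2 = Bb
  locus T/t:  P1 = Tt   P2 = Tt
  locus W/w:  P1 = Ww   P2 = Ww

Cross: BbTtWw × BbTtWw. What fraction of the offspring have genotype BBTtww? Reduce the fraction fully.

BbTtWw gametes: BTW×1, BTw×1, BtW×1, Btw×1, bTW×1, bTw×1, btW×1, btw×1
BbTtWw gametes: BTW×1, BTw×1, BtW×1, Btw×1, bTW×1, bTw×1, btW×1, btw×1
BbTtWw×BbTtWw grid (8·8=64): BBTTWW=1 BBTTWw=2 BBTTww=1 BBTtWW=2 BBTtWw=4 BBTtww=2 BBttWW=1 BBttWw=2 BBttww=1 BbTTWW=2 BbTTWw=4 BbTTww=2 BbTtWW=4 BbTtWw=8 BbTtww=4 BbttWW=2 BbttWw=4 Bbttww=2 bbTTWW=1 bbTTWw=2 bbTTww=1 bbTtWW=2 bbTtWw=4 bbTtww=2 bbttWW=1 bbttWw=2 bbttww=1
BBTtww hits 2/64; gcd=2; 2÷2/64÷2 = 1/32

P(BBTtww) = 1/32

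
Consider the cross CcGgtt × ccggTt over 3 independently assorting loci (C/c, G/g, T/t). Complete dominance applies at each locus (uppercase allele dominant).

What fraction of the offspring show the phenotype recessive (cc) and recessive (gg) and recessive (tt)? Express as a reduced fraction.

P(cc gg tt) = 1/8

CcGgtt gametes: CGt×2, Cgt×2, cGt×2, cgt×2
ccggTt gametes: cgT×4, cgt×4
CcGgtt×ccggTt grid (8·8=64): CcGgTt=8 CcGgtt=8 CcggTt=8 Ccggtt=8 ccGgTt=8 ccGgtt=8 ccggTt=8 ccggtt=8
cc gg tt hits 8/64; gcd=8; 8÷8/64÷8 = 1/8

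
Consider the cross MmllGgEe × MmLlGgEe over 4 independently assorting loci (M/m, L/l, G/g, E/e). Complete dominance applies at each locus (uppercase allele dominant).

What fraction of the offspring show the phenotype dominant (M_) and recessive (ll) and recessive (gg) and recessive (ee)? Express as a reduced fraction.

MmllGgEe gametes: MlGE×2, MlGe×2, MlgE×2, Mlge×2, mlGE×2, mlGe×2, mlgE×2, mlge×2
MmLlGgEe gametes: MLGE×1, MLGe×1, MLgE×1, MLge×1, MlGE×1, MlGe×1, MlgE×1, Mlge×1, mLGE×1, mLGe×1, mLgE×1, mLge×1, mlGE×1, mlGe×1, mlgE×1, mlge×1
MmllGgEe×MmLlGgEe grid (16·16=256): MMLlGGEE=2 MMLlGGEe=4 MMLlGGee=2 MMLlGgEE=4 MMLlGgEe=8 MMLlGgee=4 MMLlggEE=2 MMLlggEe=4 MMLlggee=2 MMllGGEE=2 MMllGGEe=4 MMllGGee=2 MMllGgEE=4 MMllGgEe=8 MMllGgee=4 MMllggEE=2 MMllggEe=4 MMllggee=2 MmLlGGEE=4 MmLlGGEe=8 MmLlGGee=4 MmLlGgEE=8 MmLlGgEe=16 MmLlGgee=8 MmLlggEE=4 MmLlggEe=8 MmLlggee=4 MmllGGEE=4 MmllGGEe=8 MmllGGee=4 MmllGgEE=8 MmllGgEe=16 MmllGgee=8 MmllggEE=4 MmllggEe=8 Mmllggee=4 mmLlGGEE=2 mmLlGGEe=4 mmLlGGee=2 mmLlGgEE=4 mmLlGgEe=8 mmLlGgee=4 mmLlggEE=2 mmLlggEe=4 mmLlggee=2 mmllGGEE=2 mmllGGEe=4 mmllGGee=2 mmllGgEE=4 mmllGgEe=8 mmllGgee=4 mmllggEE=2 mmllggEe=4 mmllggee=2
M_ ll gg ee hits 6/256; gcd=2; 6÷2/256÷2 = 3/128

P(M_ ll gg ee) = 3/128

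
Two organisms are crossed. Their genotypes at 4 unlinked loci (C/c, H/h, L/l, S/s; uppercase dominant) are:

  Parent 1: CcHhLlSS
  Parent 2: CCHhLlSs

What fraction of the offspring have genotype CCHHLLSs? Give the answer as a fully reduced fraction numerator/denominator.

P(CCHHLLSs) = 1/64

CcHhLlSS gametes: CHLS×2, CHlS×2, ChLS×2, ChlS×2, cHLS×2, cHlS×2, chLS×2, chlS×2
CCHhLlSs gametes: CHLS×2, CHLs×2, CHlS×2, CHls×2, ChLS×2, ChLs×2, ChlS×2, Chls×2
CcHhLlSS×CCHhLlSs grid (16·16=256): CCHHLLSS=4 CCHHLLSs=4 CCHHLlSS=8 CCHHLlSs=8 CCHHllSS=4 CCHHllSs=4 CCHhLLSS=8 CCHhLLSs=8 CCHhLlSS=16 CCHhLlSs=16 CCHhllSS=8 CCHhllSs=8 CChhLLSS=4 CChhLLSs=4 CChhLlSS=8 CChhLlSs=8 CChhllSS=4 CChhllSs=4 CcHHLLSS=4 CcHHLLSs=4 CcHHLlSS=8 CcHHLlSs=8 CcHHllSS=4 CcHHllSs=4 CcHhLLSS=8 CcHhLLSs=8 CcHhLlSS=16 CcHhLlSs=16 CcHhllSS=8 CcHhllSs=8 CchhLLSS=4 CchhLLSs=4 CchhLlSS=8 CchhLlSs=8 CchhllSS=4 CchhllSs=4
CCHHLLSs hits 4/256; gcd=4; 4÷4/256÷4 = 1/64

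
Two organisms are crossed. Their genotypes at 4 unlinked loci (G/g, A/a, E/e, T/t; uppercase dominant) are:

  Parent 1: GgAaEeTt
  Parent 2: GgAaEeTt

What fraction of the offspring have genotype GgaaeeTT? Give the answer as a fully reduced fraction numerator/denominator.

GgAaEeTt gametes: GAET×1, GAEt×1, GAeT×1, GAet×1, GaET×1, GaEt×1, GaeT×1, Gaet×1, gAET×1, gAEt×1, gAeT×1, gAet×1, gaET×1, gaEt×1, gaeT×1, gaet×1
GgAaEeTt gametes: GAET×1, GAEt×1, GAeT×1, GAet×1, GaET×1, GaEt×1, GaeT×1, Gaet×1, gAET×1, gAEt×1, gAeT×1, gAet×1, gaET×1, gaEt×1, gaeT×1, gaet×1
GgAaEeTt×GgAaEeTt grid (16·16=256): GGAAEETT=1 GGAAEETt=2 GGAAEEtt=1 GGAAEeTT=2 GGAAEeTt=4 GGAAEett=2 GGAAeeTT=1 GGAAeeTt=2 GGAAeett=1 GGAaEETT=2 GGAaEETt=4 GGAaEEtt=2 GGAaEeTT=4 GGAaEeTt=8 GGAaEett=4 GGAaeeTT=2 GGAaeeTt=4 GGAaeett=2 GGaaEETT=1 GGaaEETt=2 GGaaEEtt=1 GGaaEeTT=2 GGaaEeTt=4 GGaaEett=2 GGaaeeTT=1 GGaaeeTt=2 GGaaeett=1 GgAAEETT=2 GgAAEETt=4 GgAAEEtt=2 GgAAEeTT=4 GgAAEeTt=8 GgAAEett=4 GgAAeeTT=2 GgAAeeTt=4 GgAAeett=2 GgAaEETT=4 GgAaEETt=8 GgAaEEtt=4 GgAaEeTT=8 GgAaEeTt=16 GgAaEett=8 GgAaeeTT=4 GgAaeeTt=8 GgAaeett=4 GgaaEETT=2 GgaaEETt=4 GgaaEEtt=2 GgaaEeTT=4 GgaaEeTt=8 GgaaEett=4 GgaaeeTT=2 GgaaeeTt=4 Ggaaeett=2 ggAAEETT=1 ggAAEETt=2 ggAAEEtt=1 ggAAEeTT=2 ggAAEeTt=4 ggAAEett=2 ggAAeeTT=1 ggAAeeTt=2 ggAAeett=1 ggAaEETT=2 ggAaEETt=4 ggAaEEtt=2 ggAaEeTT=4 ggAaEeTt=8 ggAaEett=4 ggAaeeTT=2 ggAaeeTt=4 ggAaeett=2 ggaaEETT=1 ggaaEETt=2 ggaaEEtt=1 ggaaEeTT=2 ggaaEeTt=4 ggaaEett=2 ggaaeeTT=1 ggaaeeTt=2 ggaaeett=1
GgaaeeTT hits 2/256; gcd=2; 2÷2/256÷2 = 1/128

P(GgaaeeTT) = 1/128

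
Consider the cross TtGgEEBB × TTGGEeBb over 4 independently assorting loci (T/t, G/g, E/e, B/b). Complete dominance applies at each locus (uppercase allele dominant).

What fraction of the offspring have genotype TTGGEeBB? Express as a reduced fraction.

P(TTGGEeBB) = 1/16

TtGgEEBB gametes: TGEB×4, TgEB×4, tGEB×4, tgEB×4
TTGGEeBb gametes: TGEB×4, TGEb×4, TGeB×4, TGeb×4
TtGgEEBB×TTGGEeBb grid (16·16=256): TTGGEEBB=16 TTGGEEBb=16 TTGGEeBB=16 TTGGEeBb=16 TTGgEEBB=16 TTGgEEBb=16 TTGgEeBB=16 TTGgEeBb=16 TtGGEEBB=16 TtGGEEBb=16 TtGGEeBB=16 TtGGEeBb=16 TtGgEEBB=16 TtGgEEBb=16 TtGgEeBB=16 TtGgEeBb=16
TTGGEeBB hits 16/256; gcd=16; 16÷16/256÷16 = 1/16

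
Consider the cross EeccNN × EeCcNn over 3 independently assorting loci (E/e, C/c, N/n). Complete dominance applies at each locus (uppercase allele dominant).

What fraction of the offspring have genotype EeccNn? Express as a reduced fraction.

P(EeccNn) = 1/8

EeccNN gametes: EcN×4, ecN×4
EeCcNn gametes: ECN×1, ECn×1, EcN×1, Ecn×1, eCN×1, eCn×1, ecN×1, ecn×1
EeccNN×EeCcNn grid (8·8=64): EECcNN=4 EECcNn=4 EEccNN=4 EEccNn=4 EeCcNN=8 EeCcNn=8 EeccNN=8 EeccNn=8 eeCcNN=4 eeCcNn=4 eeccNN=4 eeccNn=4
EeccNn hits 8/64; gcd=8; 8÷8/64÷8 = 1/8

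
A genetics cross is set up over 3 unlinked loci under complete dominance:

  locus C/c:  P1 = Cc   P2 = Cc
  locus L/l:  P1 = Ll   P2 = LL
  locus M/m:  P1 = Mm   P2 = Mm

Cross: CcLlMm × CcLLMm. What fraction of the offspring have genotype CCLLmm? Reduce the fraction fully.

P(CCLLmm) = 1/32

CcLlMm gametes: CLM×1, CLm×1, ClM×1, Clm×1, cLM×1, cLm×1, clM×1, clm×1
CcLLMm gametes: CLM×2, CLm×2, cLM×2, cLm×2
CcLlMm×CcLLMm grid (8·8=64): CCLLMM=2 CCLLMm=4 CCLLmm=2 CCLlMM=2 CCLlMm=4 CCLlmm=2 CcLLMM=4 CcLLMm=8 CcLLmm=4 CcLlMM=4 CcLlMm=8 CcLlmm=4 ccLLMM=2 ccLLMm=4 ccLLmm=2 ccLlMM=2 ccLlMm=4 ccLlmm=2
CCLLmm hits 2/64; gcd=2; 2÷2/64÷2 = 1/32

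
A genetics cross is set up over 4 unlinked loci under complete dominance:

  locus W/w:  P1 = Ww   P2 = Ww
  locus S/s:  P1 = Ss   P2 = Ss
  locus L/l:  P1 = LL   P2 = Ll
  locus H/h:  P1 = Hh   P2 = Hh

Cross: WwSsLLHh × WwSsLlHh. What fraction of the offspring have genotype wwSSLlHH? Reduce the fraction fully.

P(wwSSLlHH) = 1/128

WwSsLLHh gametes: WSLH×2, WSLh×2, WsLH×2, WsLh×2, wSLH×2, wSLh×2, wsLH×2, wsLh×2
WwSsLlHh gametes: WSLH×1, WSLh×1, WSlH×1, WSlh×1, WsLH×1, WsLh×1, WslH×1, Wslh×1, wSLH×1, wSLh×1, wSlH×1, wSlh×1, wsLH×1, wsLh×1, wslH×1, wslh×1
WwSsLLHh×WwSsLlHh grid (16·16=256): WWSSLLHH=2 WWSSLLHh=4 WWSSLLhh=2 WWSSLlHH=2 WWSSLlHh=4 WWSSLlhh=2 WWSsLLHH=4 WWSsLLHh=8 WWSsLLhh=4 WWSsLlHH=4 WWSsLlHh=8 WWSsLlhh=4 WWssLLHH=2 WWssLLHh=4 WWssLLhh=2 WWssLlHH=2 WWssLlHh=4 WWssLlhh=2 WwSSLLHH=4 WwSSLLHh=8 WwSSLLhh=4 WwSSLlHH=4 WwSSLlHh=8 WwSSLlhh=4 WwSsLLHH=8 WwSsLLHh=16 WwSsLLhh=8 WwSsLlHH=8 WwSsLlHh=16 WwSsLlhh=8 WwssLLHH=4 WwssLLHh=8 WwssLLhh=4 WwssLlHH=4 WwssLlHh=8 WwssLlhh=4 wwSSLLHH=2 wwSSLLHh=4 wwSSLLhh=2 wwSSLlHH=2 wwSSLlHh=4 wwSSLlhh=2 wwSsLLHH=4 wwSsLLHh=8 wwSsLLhh=4 wwSsLlHH=4 wwSsLlHh=8 wwSsLlhh=4 wwssLLHH=2 wwssLLHh=4 wwssLLhh=2 wwssLlHH=2 wwssLlHh=4 wwssLlhh=2
wwSSLlHH hits 2/256; gcd=2; 2÷2/256÷2 = 1/128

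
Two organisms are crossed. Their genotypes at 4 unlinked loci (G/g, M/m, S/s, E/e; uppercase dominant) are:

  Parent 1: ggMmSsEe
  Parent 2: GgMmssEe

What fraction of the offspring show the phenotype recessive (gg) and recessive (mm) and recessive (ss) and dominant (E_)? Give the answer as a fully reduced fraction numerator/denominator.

ggMmSsEe gametes: gMSE×2, gMSe×2, gMsE×2, gMse×2, gmSE×2, gmSe×2, gmsE×2, gmse×2
GgMmssEe gametes: GMsE×2, GMse×2, GmsE×2, Gmse×2, gMsE×2, gMse×2, gmsE×2, gmse×2
ggMmSsEe×GgMmssEe grid (16·16=256): GgMMSsEE=4 GgMMSsEe=8 GgMMSsee=4 GgMMssEE=4 GgMMssEe=8 GgMMssee=4 GgMmSsEE=8 GgMmSsEe=16 GgMmSsee=8 GgMmssEE=8 GgMmssEe=16 GgMmssee=8 GgmmSsEE=4 GgmmSsEe=8 GgmmSsee=4 GgmmssEE=4 GgmmssEe=8 Ggmmssee=4 ggMMSsEE=4 ggMMSsEe=8 ggMMSsee=4 ggMMssEE=4 ggMMssEe=8 ggMMssee=4 ggMmSsEE=8 ggMmSsEe=16 ggMmSsee=8 ggMmssEE=8 ggMmssEe=16 ggMmssee=8 ggmmSsEE=4 ggmmSsEe=8 ggmmSsee=4 ggmmssEE=4 ggmmssEe=8 ggmmssee=4
gg mm ss E_ hits 12/256; gcd=4; 12÷4/256÷4 = 3/64

P(gg mm ss E_) = 3/64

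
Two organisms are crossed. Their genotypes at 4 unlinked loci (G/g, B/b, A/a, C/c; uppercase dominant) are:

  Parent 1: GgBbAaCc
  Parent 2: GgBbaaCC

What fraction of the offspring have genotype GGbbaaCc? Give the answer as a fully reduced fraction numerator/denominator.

GgBbAaCc gametes: GBAC×1, GBAc×1, GBaC×1, GBac×1, GbAC×1, GbAc×1, GbaC×1, Gbac×1, gBAC×1, gBAc×1, gBaC×1, gBac×1, gbAC×1, gbAc×1, gbaC×1, gbac×1
GgBbaaCC gametes: GBaC×4, GbaC×4, gBaC×4, gbaC×4
GgBbAaCc×GgBbaaCC grid (16·16=256): GGBBAaCC=4 GGBBAaCc=4 GGBBaaCC=4 GGBBaaCc=4 GGBbAaCC=8 GGBbAaCc=8 GGBbaaCC=8 GGBbaaCc=8 GGbbAaCC=4 GGbbAaCc=4 GGbbaaCC=4 GGbbaaCc=4 GgBBAaCC=8 GgBBAaCc=8 GgBBaaCC=8 GgBBaaCc=8 GgBbAaCC=16 GgBbAaCc=16 GgBbaaCC=16 GgBbaaCc=16 GgbbAaCC=8 GgbbAaCc=8 GgbbaaCC=8 GgbbaaCc=8 ggBBAaCC=4 ggBBAaCc=4 ggBBaaCC=4 ggBBaaCc=4 ggBbAaCC=8 ggBbAaCc=8 ggBbaaCC=8 ggBbaaCc=8 ggbbAaCC=4 ggbbAaCc=4 ggbbaaCC=4 ggbbaaCc=4
GGbbaaCc hits 4/256; gcd=4; 4÷4/256÷4 = 1/64

P(GGbbaaCc) = 1/64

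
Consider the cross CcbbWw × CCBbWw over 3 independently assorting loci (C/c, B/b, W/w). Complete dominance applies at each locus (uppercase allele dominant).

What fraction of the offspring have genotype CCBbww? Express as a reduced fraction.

P(CCBbww) = 1/16

CcbbWw gametes: CbW×2, Cbw×2, cbW×2, cbw×2
CCBbWw gametes: CBW×2, CBw×2, CbW×2, Cbw×2
CcbbWw×CCBbWw grid (8·8=64): CCBbWW=4 CCBbWw=8 CCBbww=4 CCbbWW=4 CCbbWw=8 CCbbww=4 CcBbWW=4 CcBbWw=8 CcBbww=4 CcbbWW=4 CcbbWw=8 Ccbbww=4
CCBbww hits 4/64; gcd=4; 4÷4/64÷4 = 1/16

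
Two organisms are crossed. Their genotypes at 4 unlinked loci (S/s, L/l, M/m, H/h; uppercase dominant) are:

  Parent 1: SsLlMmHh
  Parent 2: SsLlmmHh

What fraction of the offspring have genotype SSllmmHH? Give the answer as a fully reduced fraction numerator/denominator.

P(SSllmmHH) = 1/128

SsLlMmHh gametes: SLMH×1, SLMh×1, SLmH×1, SLmh×1, SlMH×1, SlMh×1, SlmH×1, Slmh×1, sLMH×1, sLMh×1, sLmH×1, sLmh×1, slMH×1, slMh×1, slmH×1, slmh×1
SsLlmmHh gametes: SLmH×2, SLmh×2, SlmH×2, Slmh×2, sLmH×2, sLmh×2, slmH×2, slmh×2
SsLlMmHh×SsLlmmHh grid (16·16=256): SSLLMmHH=2 SSLLMmHh=4 SSLLMmhh=2 SSLLmmHH=2 SSLLmmHh=4 SSLLmmhh=2 SSLlMmHH=4 SSLlMmHh=8 SSLlMmhh=4 SSLlmmHH=4 SSLlmmHh=8 SSLlmmhh=4 SSllMmHH=2 SSllMmHh=4 SSllMmhh=2 SSllmmHH=2 SSllmmHh=4 SSllmmhh=2 SsLLMmHH=4 SsLLMmHh=8 SsLLMmhh=4 SsLLmmHH=4 SsLLmmHh=8 SsLLmmhh=4 SsLlMmHH=8 SsLlMmHh=16 SsLlMmhh=8 SsLlmmHH=8 SsLlmmHh=16 SsLlmmhh=8 SsllMmHH=4 SsllMmHh=8 SsllMmhh=4 SsllmmHH=4 SsllmmHh=8 Ssllmmhh=4 ssLLMmHH=2 ssLLMmHh=4 ssLLMmhh=2 ssLLmmHH=2 ssLLmmHh=4 ssLLmmhh=2 ssLlMmHH=4 ssLlMmHh=8 ssLlMmhh=4 ssLlmmHH=4 ssLlmmHh=8 ssLlmmhh=4 ssllMmHH=2 ssllMmHh=4 ssllMmhh=2 ssllmmHH=2 ssllmmHh=4 ssllmmhh=2
SSllmmHH hits 2/256; gcd=2; 2÷2/256÷2 = 1/128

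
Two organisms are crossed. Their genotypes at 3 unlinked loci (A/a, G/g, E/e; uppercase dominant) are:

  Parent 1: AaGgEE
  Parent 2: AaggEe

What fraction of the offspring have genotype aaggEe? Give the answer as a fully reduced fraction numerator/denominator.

P(aaggEe) = 1/16

AaGgEE gametes: AGE×2, AgE×2, aGE×2, agE×2
AaggEe gametes: AgE×2, Age×2, agE×2, age×2
AaGgEE×AaggEe grid (8·8=64): AAGgEE=4 AAGgEe=4 AAggEE=4 AAggEe=4 AaGgEE=8 AaGgEe=8 AaggEE=8 AaggEe=8 aaGgEE=4 aaGgEe=4 aaggEE=4 aaggEe=4
aaggEe hits 4/64; gcd=4; 4÷4/64÷4 = 1/16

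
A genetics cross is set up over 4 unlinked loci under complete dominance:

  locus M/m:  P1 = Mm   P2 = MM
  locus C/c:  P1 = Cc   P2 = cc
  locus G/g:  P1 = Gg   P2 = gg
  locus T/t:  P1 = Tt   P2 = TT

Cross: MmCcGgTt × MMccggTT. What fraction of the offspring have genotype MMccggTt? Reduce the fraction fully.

MmCcGgTt gametes: MCGT×1, MCGt×1, MCgT×1, MCgt×1, McGT×1, McGt×1, McgT×1, Mcgt×1, mCGT×1, mCGt×1, mCgT×1, mCgt×1, mcGT×1, mcGt×1, mcgT×1, mcgt×1
MMccggTT gametes: McgT×16
MmCcGgTt×MMccggTT grid (16·16=256): MMCcGgTT=16 MMCcGgTt=16 MMCcggTT=16 MMCcggTt=16 MMccGgTT=16 MMccGgTt=16 MMccggTT=16 MMccggTt=16 MmCcGgTT=16 MmCcGgTt=16 MmCcggTT=16 MmCcggTt=16 MmccGgTT=16 MmccGgTt=16 MmccggTT=16 MmccggTt=16
MMccggTt hits 16/256; gcd=16; 16÷16/256÷16 = 1/16

P(MMccggTt) = 1/16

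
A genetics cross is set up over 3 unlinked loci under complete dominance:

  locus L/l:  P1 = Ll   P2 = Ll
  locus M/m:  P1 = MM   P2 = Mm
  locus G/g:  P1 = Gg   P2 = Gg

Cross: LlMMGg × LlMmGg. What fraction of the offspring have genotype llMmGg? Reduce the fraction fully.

P(llMmGg) = 1/16

LlMMGg gametes: LMG×2, LMg×2, lMG×2, lMg×2
LlMmGg gametes: LMG×1, LMg×1, LmG×1, Lmg×1, lMG×1, lMg×1, lmG×1, lmg×1
LlMMGg×LlMmGg grid (8·8=64): LLMMGG=2 LLMMGg=4 LLMMgg=2 LLMmGG=2 LLMmGg=4 LLMmgg=2 LlMMGG=4 LlMMGg=8 LlMMgg=4 LlMmGG=4 LlMmGg=8 LlMmgg=4 llMMGG=2 llMMGg=4 llMMgg=2 llMmGG=2 llMmGg=4 llMmgg=2
llMmGg hits 4/64; gcd=4; 4÷4/64÷4 = 1/16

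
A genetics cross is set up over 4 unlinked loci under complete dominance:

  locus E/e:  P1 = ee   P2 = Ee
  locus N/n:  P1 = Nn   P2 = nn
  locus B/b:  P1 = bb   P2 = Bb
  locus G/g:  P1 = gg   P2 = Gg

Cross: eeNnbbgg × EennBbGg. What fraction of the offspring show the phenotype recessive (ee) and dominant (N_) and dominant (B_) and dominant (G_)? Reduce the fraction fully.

P(ee N_ B_ G_) = 1/16

eeNnbbgg gametes: eNbg×8, enbg×8
EennBbGg gametes: EnBG×2, EnBg×2, EnbG×2, Enbg×2, enBG×2, enBg×2, enbG×2, enbg×2
eeNnbbgg×EennBbGg grid (16·16=256): EeNnBbGg=16 EeNnBbgg=16 EeNnbbGg=16 EeNnbbgg=16 EennBbGg=16 EennBbgg=16 EennbbGg=16 Eennbbgg=16 eeNnBbGg=16 eeNnBbgg=16 eeNnbbGg=16 eeNnbbgg=16 eennBbGg=16 eennBbgg=16 eennbbGg=16 eennbbgg=16
ee N_ B_ G_ hits 16/256; gcd=16; 16÷16/256÷16 = 1/16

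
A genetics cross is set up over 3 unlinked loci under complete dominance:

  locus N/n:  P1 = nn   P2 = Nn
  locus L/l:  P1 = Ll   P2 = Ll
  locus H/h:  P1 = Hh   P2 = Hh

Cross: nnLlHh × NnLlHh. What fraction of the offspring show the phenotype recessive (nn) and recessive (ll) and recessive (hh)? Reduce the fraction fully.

P(nn ll hh) = 1/32

nnLlHh gametes: nLH×2, nLh×2, nlH×2, nlh×2
NnLlHh gametes: NLH×1, NLh×1, NlH×1, Nlh×1, nLH×1, nLh×1, nlH×1, nlh×1
nnLlHh×NnLlHh grid (8·8=64): NnLLHH=2 NnLLHh=4 NnLLhh=2 NnLlHH=4 NnLlHh=8 NnLlhh=4 NnllHH=2 NnllHh=4 Nnllhh=2 nnLLHH=2 nnLLHh=4 nnLLhh=2 nnLlHH=4 nnLlHh=8 nnLlhh=4 nnllHH=2 nnllHh=4 nnllhh=2
nn ll hh hits 2/64; gcd=2; 2÷2/64÷2 = 1/32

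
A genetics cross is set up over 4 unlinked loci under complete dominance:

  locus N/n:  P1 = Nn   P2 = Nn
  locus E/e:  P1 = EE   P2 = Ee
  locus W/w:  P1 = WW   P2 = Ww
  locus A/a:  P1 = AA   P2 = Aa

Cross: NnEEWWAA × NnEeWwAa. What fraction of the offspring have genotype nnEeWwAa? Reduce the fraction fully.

P(nnEeWwAa) = 1/32

NnEEWWAA gametes: NEWA×8, nEWA×8
NnEeWwAa gametes: NEWA×1, NEWa×1, NEwA×1, NEwa×1, NeWA×1, NeWa×1, NewA×1, Newa×1, nEWA×1, nEWa×1, nEwA×1, nEwa×1, neWA×1, neWa×1, newA×1, newa×1
NnEEWWAA×NnEeWwAa grid (16·16=256): NNEEWWAA=8 NNEEWWAa=8 NNEEWwAA=8 NNEEWwAa=8 NNEeWWAA=8 NNEeWWAa=8 NNEeWwAA=8 NNEeWwAa=8 NnEEWWAA=16 NnEEWWAa=16 NnEEWwAA=16 NnEEWwAa=16 NnEeWWAA=16 NnEeWWAa=16 NnEeWwAA=16 NnEeWwAa=16 nnEEWWAA=8 nnEEWWAa=8 nnEEWwAA=8 nnEEWwAa=8 nnEeWWAA=8 nnEeWWAa=8 nnEeWwAA=8 nnEeWwAa=8
nnEeWwAa hits 8/256; gcd=8; 8÷8/256÷8 = 1/32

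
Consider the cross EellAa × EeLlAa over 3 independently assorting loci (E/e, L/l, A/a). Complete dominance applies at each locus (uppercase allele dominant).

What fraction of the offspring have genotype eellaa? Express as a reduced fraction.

P(eellaa) = 1/32

EellAa gametes: ElA×2, Ela×2, elA×2, ela×2
EeLlAa gametes: ELA×1, ELa×1, ElA×1, Ela×1, eLA×1, eLa×1, elA×1, ela×1
EellAa×EeLlAa grid (8·8=64): EELlAA=2 EELlAa=4 EELlaa=2 EEllAA=2 EEllAa=4 EEllaa=2 EeLlAA=4 EeLlAa=8 EeLlaa=4 EellAA=4 EellAa=8 Eellaa=4 eeLlAA=2 eeLlAa=4 eeLlaa=2 eellAA=2 eellAa=4 eellaa=2
eellaa hits 2/64; gcd=2; 2÷2/64÷2 = 1/32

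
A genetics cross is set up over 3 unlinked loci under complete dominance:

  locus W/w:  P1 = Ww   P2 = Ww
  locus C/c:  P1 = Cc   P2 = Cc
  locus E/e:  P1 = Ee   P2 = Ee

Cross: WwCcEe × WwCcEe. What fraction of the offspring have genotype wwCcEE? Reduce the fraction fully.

WwCcEe gametes: WCE×1, WCe×1, WcE×1, Wce×1, wCE×1, wCe×1, wcE×1, wce×1
WwCcEe gametes: WCE×1, WCe×1, WcE×1, Wce×1, wCE×1, wCe×1, wcE×1, wce×1
WwCcEe×WwCcEe grid (8·8=64): WWCCEE=1 WWCCEe=2 WWCCee=1 WWCcEE=2 WWCcEe=4 WWCcee=2 WWccEE=1 WWccEe=2 WWccee=1 WwCCEE=2 WwCCEe=4 WwCCee=2 WwCcEE=4 WwCcEe=8 WwCcee=4 WwccEE=2 WwccEe=4 Wwccee=2 wwCCEE=1 wwCCEe=2 wwCCee=1 wwCcEE=2 wwCcEe=4 wwCcee=2 wwccEE=1 wwccEe=2 wwccee=1
wwCcEE hits 2/64; gcd=2; 2÷2/64÷2 = 1/32

P(wwCcEE) = 1/32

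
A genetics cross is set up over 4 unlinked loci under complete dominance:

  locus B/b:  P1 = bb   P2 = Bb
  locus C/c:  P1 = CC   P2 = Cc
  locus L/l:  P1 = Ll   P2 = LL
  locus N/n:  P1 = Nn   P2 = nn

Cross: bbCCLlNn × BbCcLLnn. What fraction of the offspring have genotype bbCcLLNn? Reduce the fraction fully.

P(bbCcLLNn) = 1/16

bbCCLlNn gametes: bCLN×4, bCLn×4, bClN×4, bCln×4
BbCcLLnn gametes: BCLn×4, BcLn×4, bCLn×4, bcLn×4
bbCCLlNn×BbCcLLnn grid (16·16=256): BbCCLLNn=16 BbCCLLnn=16 BbCCLlNn=16 BbCCLlnn=16 BbCcLLNn=16 BbCcLLnn=16 BbCcLlNn=16 BbCcLlnn=16 bbCCLLNn=16 bbCCLLnn=16 bbCCLlNn=16 bbCCLlnn=16 bbCcLLNn=16 bbCcLLnn=16 bbCcLlNn=16 bbCcLlnn=16
bbCcLLNn hits 16/256; gcd=16; 16÷16/256÷16 = 1/16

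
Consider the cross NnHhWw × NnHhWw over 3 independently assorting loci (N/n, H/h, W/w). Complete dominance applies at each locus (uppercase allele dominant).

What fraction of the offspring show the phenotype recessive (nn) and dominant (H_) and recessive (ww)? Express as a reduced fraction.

NnHhWw gametes: NHW×1, NHw×1, NhW×1, Nhw×1, nHW×1, nHw×1, nhW×1, nhw×1
NnHhWw gametes: NHW×1, NHw×1, NhW×1, Nhw×1, nHW×1, nHw×1, nhW×1, nhw×1
NnHhWw×NnHhWw grid (8·8=64): NNHHWW=1 NNHHWw=2 NNHHww=1 NNHhWW=2 NNHhWw=4 NNHhww=2 NNhhWW=1 NNhhWw=2 NNhhww=1 NnHHWW=2 NnHHWw=4 NnHHww=2 NnHhWW=4 NnHhWw=8 NnHhww=4 NnhhWW=2 NnhhWw=4 Nnhhww=2 nnHHWW=1 nnHHWw=2 nnHHww=1 nnHhWW=2 nnHhWw=4 nnHhww=2 nnhhWW=1 nnhhWw=2 nnhhww=1
nn H_ ww hits 3/64; gcd=1; 3÷1/64÷1 = 3/64

P(nn H_ ww) = 3/64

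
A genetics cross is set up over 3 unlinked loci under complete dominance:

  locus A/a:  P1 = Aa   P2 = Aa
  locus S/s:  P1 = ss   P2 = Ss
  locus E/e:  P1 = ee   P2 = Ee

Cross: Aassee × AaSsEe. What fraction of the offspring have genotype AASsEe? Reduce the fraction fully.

P(AASsEe) = 1/16

Aassee gametes: Ase×4, ase×4
AaSsEe gametes: ASE×1, ASe×1, AsE×1, Ase×1, aSE×1, aSe×1, asE×1, ase×1
Aassee×AaSsEe grid (8·8=64): AASsEe=4 AASsee=4 AAssEe=4 AAssee=4 AaSsEe=8 AaSsee=8 AassEe=8 Aassee=8 aaSsEe=4 aaSsee=4 aassEe=4 aassee=4
AASsEe hits 4/64; gcd=4; 4÷4/64÷4 = 1/16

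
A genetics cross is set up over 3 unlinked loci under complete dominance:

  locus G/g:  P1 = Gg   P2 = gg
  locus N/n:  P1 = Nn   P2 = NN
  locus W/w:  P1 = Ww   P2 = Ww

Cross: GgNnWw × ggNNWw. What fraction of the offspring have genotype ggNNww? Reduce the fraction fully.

P(ggNNww) = 1/16

GgNnWw gametes: GNW×1, GNw×1, GnW×1, Gnw×1, gNW×1, gNw×1, gnW×1, gnw×1
ggNNWw gametes: gNW×4, gNw×4
GgNnWw×ggNNWw grid (8·8=64): GgNNWW=4 GgNNWw=8 GgNNww=4 GgNnWW=4 GgNnWw=8 GgNnww=4 ggNNWW=4 ggNNWw=8 ggNNww=4 ggNnWW=4 ggNnWw=8 ggNnww=4
ggNNww hits 4/64; gcd=4; 4÷4/64÷4 = 1/16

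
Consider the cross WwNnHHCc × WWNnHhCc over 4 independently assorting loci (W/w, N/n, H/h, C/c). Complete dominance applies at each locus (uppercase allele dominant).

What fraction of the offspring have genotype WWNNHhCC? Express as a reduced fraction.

P(WWNNHhCC) = 1/64

WwNnHHCc gametes: WNHC×2, WNHc×2, WnHC×2, WnHc×2, wNHC×2, wNHc×2, wnHC×2, wnHc×2
WWNnHhCc gametes: WNHC×2, WNHc×2, WNhC×2, WNhc×2, WnHC×2, WnHc×2, WnhC×2, Wnhc×2
WwNnHHCc×WWNnHhCc grid (16·16=256): WWNNHHCC=4 WWNNHHCc=8 WWNNHHcc=4 WWNNHhCC=4 WWNNHhCc=8 WWNNHhcc=4 WWNnHHCC=8 WWNnHHCc=16 WWNnHHcc=8 WWNnHhCC=8 WWNnHhCc=16 WWNnHhcc=8 WWnnHHCC=4 WWnnHHCc=8 WWnnHHcc=4 WWnnHhCC=4 WWnnHhCc=8 WWnnHhcc=4 WwNNHHCC=4 WwNNHHCc=8 WwNNHHcc=4 WwNNHhCC=4 WwNNHhCc=8 WwNNHhcc=4 WwNnHHCC=8 WwNnHHCc=16 WwNnHHcc=8 WwNnHhCC=8 WwNnHhCc=16 WwNnHhcc=8 WwnnHHCC=4 WwnnHHCc=8 WwnnHHcc=4 WwnnHhCC=4 WwnnHhCc=8 WwnnHhcc=4
WWNNHhCC hits 4/256; gcd=4; 4÷4/256÷4 = 1/64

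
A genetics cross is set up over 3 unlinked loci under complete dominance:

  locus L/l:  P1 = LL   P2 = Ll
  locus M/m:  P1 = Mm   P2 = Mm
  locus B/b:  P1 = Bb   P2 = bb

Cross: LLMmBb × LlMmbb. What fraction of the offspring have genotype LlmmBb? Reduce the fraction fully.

LLMmBb gametes: LMB×2, LMb×2, LmB×2, Lmb×2
LlMmbb gametes: LMb×2, Lmb×2, lMb×2, lmb×2
LLMmBb×LlMmbb grid (8·8=64): LLMMBb=4 LLMMbb=4 LLMmBb=8 LLMmbb=8 LLmmBb=4 LLmmbb=4 LlMMBb=4 LlMMbb=4 LlMmBb=8 LlMmbb=8 LlmmBb=4 Llmmbb=4
LlmmBb hits 4/64; gcd=4; 4÷4/64÷4 = 1/16

P(LlmmBb) = 1/16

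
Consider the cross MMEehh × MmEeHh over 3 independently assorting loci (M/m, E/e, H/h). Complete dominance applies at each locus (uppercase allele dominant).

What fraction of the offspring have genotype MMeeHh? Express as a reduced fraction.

MMEehh gametes: MEh×4, Meh×4
MmEeHh gametes: MEH×1, MEh×1, MeH×1, Meh×1, mEH×1, mEh×1, meH×1, meh×1
MMEehh×MmEeHh grid (8·8=64): MMEEHh=4 MMEEhh=4 MMEeHh=8 MMEehh=8 MMeeHh=4 MMeehh=4 MmEEHh=4 MmEEhh=4 MmEeHh=8 MmEehh=8 MmeeHh=4 Mmeehh=4
MMeeHh hits 4/64; gcd=4; 4÷4/64÷4 = 1/16

P(MMeeHh) = 1/16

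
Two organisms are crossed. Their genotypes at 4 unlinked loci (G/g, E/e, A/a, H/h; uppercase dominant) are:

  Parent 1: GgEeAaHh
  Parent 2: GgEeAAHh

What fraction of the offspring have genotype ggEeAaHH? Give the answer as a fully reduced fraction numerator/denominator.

P(ggEeAaHH) = 1/64

GgEeAaHh gametes: GEAH×1, GEAh×1, GEaH×1, GEah×1, GeAH×1, GeAh×1, GeaH×1, Geah×1, gEAH×1, gEAh×1, gEaH×1, gEah×1, geAH×1, geAh×1, geaH×1, geah×1
GgEeAAHh gametes: GEAH×2, GEAh×2, GeAH×2, GeAh×2, gEAH×2, gEAh×2, geAH×2, geAh×2
GgEeAaHh×GgEeAAHh grid (16·16=256): GGEEAAHH=2 GGEEAAHh=4 GGEEAAhh=2 GGEEAaHH=2 GGEEAaHh=4 GGEEAahh=2 GGEeAAHH=4 GGEeAAHh=8 GGEeAAhh=4 GGEeAaHH=4 GGEeAaHh=8 GGEeAahh=4 GGeeAAHH=2 GGeeAAHh=4 GGeeAAhh=2 GGeeAaHH=2 GGeeAaHh=4 GGeeAahh=2 GgEEAAHH=4 GgEEAAHh=8 GgEEAAhh=4 GgEEAaHH=4 GgEEAaHh=8 GgEEAahh=4 GgEeAAHH=8 GgEeAAHh=16 GgEeAAhh=8 GgEeAaHH=8 GgEeAaHh=16 GgEeAahh=8 GgeeAAHH=4 GgeeAAHh=8 GgeeAAhh=4 GgeeAaHH=4 GgeeAaHh=8 GgeeAahh=4 ggEEAAHH=2 ggEEAAHh=4 ggEEAAhh=2 ggEEAaHH=2 ggEEAaHh=4 ggEEAahh=2 ggEeAAHH=4 ggEeAAHh=8 ggEeAAhh=4 ggEeAaHH=4 ggEeAaHh=8 ggEeAahh=4 ggeeAAHH=2 ggeeAAHh=4 ggeeAAhh=2 ggeeAaHH=2 ggeeAaHh=4 ggeeAahh=2
ggEeAaHH hits 4/256; gcd=4; 4÷4/256÷4 = 1/64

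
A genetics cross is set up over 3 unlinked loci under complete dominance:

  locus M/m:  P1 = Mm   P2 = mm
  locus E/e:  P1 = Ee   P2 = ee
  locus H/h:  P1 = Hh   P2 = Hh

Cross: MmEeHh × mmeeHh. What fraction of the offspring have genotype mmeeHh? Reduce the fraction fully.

P(mmeeHh) = 1/8

MmEeHh gametes: MEH×1, MEh×1, MeH×1, Meh×1, mEH×1, mEh×1, meH×1, meh×1
mmeeHh gametes: meH×4, meh×4
MmEeHh×mmeeHh grid (8·8=64): MmEeHH=4 MmEeHh=8 MmEehh=4 MmeeHH=4 MmeeHh=8 Mmeehh=4 mmEeHH=4 mmEeHh=8 mmEehh=4 mmeeHH=4 mmeeHh=8 mmeehh=4
mmeeHh hits 8/64; gcd=8; 8÷8/64÷8 = 1/8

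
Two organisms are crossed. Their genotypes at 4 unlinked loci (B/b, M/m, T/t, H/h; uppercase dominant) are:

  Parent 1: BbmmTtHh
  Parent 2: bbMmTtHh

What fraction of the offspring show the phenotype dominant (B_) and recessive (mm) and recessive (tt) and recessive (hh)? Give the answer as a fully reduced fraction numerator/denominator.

BbmmTtHh gametes: BmTH×2, BmTh×2, BmtH×2, Bmth×2, bmTH×2, bmTh×2, bmtH×2, bmth×2
bbMmTtHh gametes: bMTH×2, bMTh×2, bMtH×2, bMth×2, bmTH×2, bmTh×2, bmtH×2, bmth×2
BbmmTtHh×bbMmTtHh grid (16·16=256): BbMmTTHH=4 BbMmTTHh=8 BbMmTThh=4 BbMmTtHH=8 BbMmTtHh=16 BbMmTthh=8 BbMmttHH=4 BbMmttHh=8 BbMmtthh=4 BbmmTTHH=4 BbmmTTHh=8 BbmmTThh=4 BbmmTtHH=8 BbmmTtHh=16 BbmmTthh=8 BbmmttHH=4 BbmmttHh=8 Bbmmtthh=4 bbMmTTHH=4 bbMmTTHh=8 bbMmTThh=4 bbMmTtHH=8 bbMmTtHh=16 bbMmTthh=8 bbMmttHH=4 bbMmttHh=8 bbMmtthh=4 bbmmTTHH=4 bbmmTTHh=8 bbmmTThh=4 bbmmTtHH=8 bbmmTtHh=16 bbmmTthh=8 bbmmttHH=4 bbmmttHh=8 bbmmtthh=4
B_ mm tt hh hits 4/256; gcd=4; 4÷4/256÷4 = 1/64

P(B_ mm tt hh) = 1/64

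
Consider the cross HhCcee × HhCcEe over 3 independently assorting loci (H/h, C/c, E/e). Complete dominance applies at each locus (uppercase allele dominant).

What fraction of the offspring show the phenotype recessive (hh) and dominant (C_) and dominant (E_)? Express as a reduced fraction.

P(hh C_ E_) = 3/32

HhCcee gametes: HCe×2, Hce×2, hCe×2, hce×2
HhCcEe gametes: HCE×1, HCe×1, HcE×1, Hce×1, hCE×1, hCe×1, hcE×1, hce×1
HhCcee×HhCcEe grid (8·8=64): HHCCEe=2 HHCCee=2 HHCcEe=4 HHCcee=4 HHccEe=2 HHccee=2 HhCCEe=4 HhCCee=4 HhCcEe=8 HhCcee=8 HhccEe=4 Hhccee=4 hhCCEe=2 hhCCee=2 hhCcEe=4 hhCcee=4 hhccEe=2 hhccee=2
hh C_ E_ hits 6/64; gcd=2; 6÷2/64÷2 = 3/32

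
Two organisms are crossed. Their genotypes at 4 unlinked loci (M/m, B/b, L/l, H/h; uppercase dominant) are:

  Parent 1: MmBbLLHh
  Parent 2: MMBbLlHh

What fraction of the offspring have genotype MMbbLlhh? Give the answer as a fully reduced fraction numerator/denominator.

P(MMbbLlhh) = 1/64

MmBbLLHh gametes: MBLH×2, MBLh×2, MbLH×2, MbLh×2, mBLH×2, mBLh×2, mbLH×2, mbLh×2
MMBbLlHh gametes: MBLH×2, MBLh×2, MBlH×2, MBlh×2, MbLH×2, MbLh×2, MblH×2, Mblh×2
MmBbLLHh×MMBbLlHh grid (16·16=256): MMBBLLHH=4 MMBBLLHh=8 MMBBLLhh=4 MMBBLlHH=4 MMBBLlHh=8 MMBBLlhh=4 MMBbLLHH=8 MMBbLLHh=16 MMBbLLhh=8 MMBbLlHH=8 MMBbLlHh=16 MMBbLlhh=8 MMbbLLHH=4 MMbbLLHh=8 MMbbLLhh=4 MMbbLlHH=4 MMbbLlHh=8 MMbbLlhh=4 MmBBLLHH=4 MmBBLLHh=8 MmBBLLhh=4 MmBBLlHH=4 MmBBLlHh=8 MmBBLlhh=4 MmBbLLHH=8 MmBbLLHh=16 MmBbLLhh=8 MmBbLlHH=8 MmBbLlHh=16 MmBbLlhh=8 MmbbLLHH=4 MmbbLLHh=8 MmbbLLhh=4 MmbbLlHH=4 MmbbLlHh=8 MmbbLlhh=4
MMbbLlhh hits 4/256; gcd=4; 4÷4/256÷4 = 1/64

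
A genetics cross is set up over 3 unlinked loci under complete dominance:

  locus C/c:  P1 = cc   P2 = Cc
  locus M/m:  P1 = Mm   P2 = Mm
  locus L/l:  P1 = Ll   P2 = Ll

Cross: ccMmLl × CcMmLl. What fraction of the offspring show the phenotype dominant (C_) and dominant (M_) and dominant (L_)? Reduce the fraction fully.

ccMmLl gametes: cML×2, cMl×2, cmL×2, cml×2
CcMmLl gametes: CML×1, CMl×1, CmL×1, Cml×1, cML×1, cMl×1, cmL×1, cml×1
ccMmLl×CcMmLl grid (8·8=64): CcMMLL=2 CcMMLl=4 CcMMll=2 CcMmLL=4 CcMmLl=8 CcMmll=4 CcmmLL=2 CcmmLl=4 Ccmmll=2 ccMMLL=2 ccMMLl=4 ccMMll=2 ccMmLL=4 ccMmLl=8 ccMmll=4 ccmmLL=2 ccmmLl=4 ccmmll=2
C_ M_ L_ hits 18/64; gcd=2; 18÷2/64÷2 = 9/32

P(C_ M_ L_) = 9/32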